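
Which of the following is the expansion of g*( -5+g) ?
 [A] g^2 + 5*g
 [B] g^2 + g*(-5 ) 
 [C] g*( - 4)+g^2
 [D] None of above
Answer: B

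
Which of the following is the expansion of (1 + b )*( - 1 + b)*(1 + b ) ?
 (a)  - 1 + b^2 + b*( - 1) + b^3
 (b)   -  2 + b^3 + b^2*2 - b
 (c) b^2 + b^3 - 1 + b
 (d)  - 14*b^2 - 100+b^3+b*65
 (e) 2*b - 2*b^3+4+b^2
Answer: a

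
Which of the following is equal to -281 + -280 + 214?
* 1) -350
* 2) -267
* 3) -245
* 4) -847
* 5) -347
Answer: 5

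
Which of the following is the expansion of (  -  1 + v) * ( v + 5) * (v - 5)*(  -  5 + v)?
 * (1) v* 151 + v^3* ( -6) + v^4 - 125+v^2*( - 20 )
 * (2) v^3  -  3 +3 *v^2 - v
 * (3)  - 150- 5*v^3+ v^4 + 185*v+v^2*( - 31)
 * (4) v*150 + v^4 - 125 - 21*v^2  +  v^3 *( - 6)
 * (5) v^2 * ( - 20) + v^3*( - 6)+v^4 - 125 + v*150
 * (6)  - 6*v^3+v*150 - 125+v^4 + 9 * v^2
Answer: 5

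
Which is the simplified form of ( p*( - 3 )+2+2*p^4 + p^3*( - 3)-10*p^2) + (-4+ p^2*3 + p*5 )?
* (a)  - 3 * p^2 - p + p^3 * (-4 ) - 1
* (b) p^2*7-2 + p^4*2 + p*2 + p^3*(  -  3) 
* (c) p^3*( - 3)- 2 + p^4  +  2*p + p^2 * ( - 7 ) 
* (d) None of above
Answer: d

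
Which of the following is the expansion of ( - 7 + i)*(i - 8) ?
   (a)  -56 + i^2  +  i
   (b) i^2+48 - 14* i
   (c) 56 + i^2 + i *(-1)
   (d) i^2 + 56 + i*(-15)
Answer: d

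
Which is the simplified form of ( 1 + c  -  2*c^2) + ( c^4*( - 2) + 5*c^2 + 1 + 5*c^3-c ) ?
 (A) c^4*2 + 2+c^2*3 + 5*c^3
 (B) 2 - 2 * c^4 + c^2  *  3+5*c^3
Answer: B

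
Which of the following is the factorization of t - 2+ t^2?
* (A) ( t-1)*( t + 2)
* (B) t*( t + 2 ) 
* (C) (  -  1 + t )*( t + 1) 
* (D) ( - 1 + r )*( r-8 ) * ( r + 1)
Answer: A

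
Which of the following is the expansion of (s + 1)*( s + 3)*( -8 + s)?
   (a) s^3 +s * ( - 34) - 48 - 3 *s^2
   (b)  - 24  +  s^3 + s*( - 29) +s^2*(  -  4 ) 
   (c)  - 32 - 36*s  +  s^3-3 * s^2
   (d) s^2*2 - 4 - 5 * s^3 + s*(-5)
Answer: b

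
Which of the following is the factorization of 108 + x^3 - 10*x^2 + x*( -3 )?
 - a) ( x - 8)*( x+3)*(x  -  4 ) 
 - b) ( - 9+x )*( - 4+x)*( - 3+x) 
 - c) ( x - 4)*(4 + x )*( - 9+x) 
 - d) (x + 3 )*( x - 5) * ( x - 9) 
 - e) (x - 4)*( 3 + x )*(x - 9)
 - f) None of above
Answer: e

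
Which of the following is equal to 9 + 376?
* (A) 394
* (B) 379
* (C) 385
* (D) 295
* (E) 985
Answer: C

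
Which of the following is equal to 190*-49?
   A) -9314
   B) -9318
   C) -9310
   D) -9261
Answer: C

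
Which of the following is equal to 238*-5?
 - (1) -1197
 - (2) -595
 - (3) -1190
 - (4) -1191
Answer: 3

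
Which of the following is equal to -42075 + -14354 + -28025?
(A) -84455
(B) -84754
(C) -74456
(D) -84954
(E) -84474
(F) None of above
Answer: F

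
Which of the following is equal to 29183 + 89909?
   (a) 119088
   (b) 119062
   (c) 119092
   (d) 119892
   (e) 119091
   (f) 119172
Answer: c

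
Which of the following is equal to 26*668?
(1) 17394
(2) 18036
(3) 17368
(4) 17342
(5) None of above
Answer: 3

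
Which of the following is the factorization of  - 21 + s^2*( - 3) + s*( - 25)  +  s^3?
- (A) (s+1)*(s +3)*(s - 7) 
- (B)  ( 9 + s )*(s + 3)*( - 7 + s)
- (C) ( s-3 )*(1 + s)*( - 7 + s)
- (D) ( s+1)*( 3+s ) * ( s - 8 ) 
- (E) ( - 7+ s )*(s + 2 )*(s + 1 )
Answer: A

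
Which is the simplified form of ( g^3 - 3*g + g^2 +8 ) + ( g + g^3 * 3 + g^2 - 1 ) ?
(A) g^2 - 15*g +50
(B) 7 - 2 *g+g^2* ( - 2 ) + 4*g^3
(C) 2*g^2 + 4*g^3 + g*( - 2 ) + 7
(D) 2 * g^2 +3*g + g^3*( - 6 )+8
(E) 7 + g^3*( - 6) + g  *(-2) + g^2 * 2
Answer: C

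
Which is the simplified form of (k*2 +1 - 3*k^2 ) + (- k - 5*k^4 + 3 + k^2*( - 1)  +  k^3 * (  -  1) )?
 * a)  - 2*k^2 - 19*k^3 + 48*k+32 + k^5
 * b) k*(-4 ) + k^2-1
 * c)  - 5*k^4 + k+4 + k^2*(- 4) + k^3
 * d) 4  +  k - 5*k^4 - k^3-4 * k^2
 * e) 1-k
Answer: d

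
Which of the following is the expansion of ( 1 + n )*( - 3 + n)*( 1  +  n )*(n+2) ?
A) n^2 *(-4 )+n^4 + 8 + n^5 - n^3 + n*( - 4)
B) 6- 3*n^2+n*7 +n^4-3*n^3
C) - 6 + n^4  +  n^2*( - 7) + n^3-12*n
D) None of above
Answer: D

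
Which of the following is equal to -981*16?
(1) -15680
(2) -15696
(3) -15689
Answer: 2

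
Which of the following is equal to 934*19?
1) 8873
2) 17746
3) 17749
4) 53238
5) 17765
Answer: 2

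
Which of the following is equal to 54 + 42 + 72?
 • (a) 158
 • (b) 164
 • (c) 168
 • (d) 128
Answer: c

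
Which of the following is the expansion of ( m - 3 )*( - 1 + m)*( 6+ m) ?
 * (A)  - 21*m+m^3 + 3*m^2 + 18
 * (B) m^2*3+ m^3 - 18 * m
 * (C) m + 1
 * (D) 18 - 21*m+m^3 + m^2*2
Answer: D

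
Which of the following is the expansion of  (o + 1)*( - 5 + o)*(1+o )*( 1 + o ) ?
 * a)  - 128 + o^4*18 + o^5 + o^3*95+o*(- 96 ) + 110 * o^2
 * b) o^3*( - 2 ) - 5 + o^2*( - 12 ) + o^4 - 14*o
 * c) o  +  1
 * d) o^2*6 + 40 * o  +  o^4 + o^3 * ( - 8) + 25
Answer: b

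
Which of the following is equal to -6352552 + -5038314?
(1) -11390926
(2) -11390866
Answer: 2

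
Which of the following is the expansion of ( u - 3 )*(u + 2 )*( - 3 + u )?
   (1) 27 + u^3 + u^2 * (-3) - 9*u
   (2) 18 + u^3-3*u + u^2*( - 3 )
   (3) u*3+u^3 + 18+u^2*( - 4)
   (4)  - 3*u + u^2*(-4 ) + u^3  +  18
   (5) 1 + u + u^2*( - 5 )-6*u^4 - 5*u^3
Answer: 4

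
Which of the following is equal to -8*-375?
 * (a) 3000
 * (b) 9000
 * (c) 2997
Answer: a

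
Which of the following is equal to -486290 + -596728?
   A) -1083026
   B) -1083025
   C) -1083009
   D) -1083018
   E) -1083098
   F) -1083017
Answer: D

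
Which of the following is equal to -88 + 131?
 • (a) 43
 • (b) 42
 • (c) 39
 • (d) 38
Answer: a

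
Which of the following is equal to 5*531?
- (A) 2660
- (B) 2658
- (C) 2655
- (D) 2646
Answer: C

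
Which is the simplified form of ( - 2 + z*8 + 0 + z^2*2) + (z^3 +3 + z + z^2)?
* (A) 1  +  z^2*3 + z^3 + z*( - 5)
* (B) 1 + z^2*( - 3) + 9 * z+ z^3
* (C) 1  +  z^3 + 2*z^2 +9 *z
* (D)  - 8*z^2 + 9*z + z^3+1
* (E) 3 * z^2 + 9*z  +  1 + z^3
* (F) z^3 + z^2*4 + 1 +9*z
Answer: E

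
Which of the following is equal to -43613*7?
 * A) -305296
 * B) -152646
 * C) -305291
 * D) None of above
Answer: C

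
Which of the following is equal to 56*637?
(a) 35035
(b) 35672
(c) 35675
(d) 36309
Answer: b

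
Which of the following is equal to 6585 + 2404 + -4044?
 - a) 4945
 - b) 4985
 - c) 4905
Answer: a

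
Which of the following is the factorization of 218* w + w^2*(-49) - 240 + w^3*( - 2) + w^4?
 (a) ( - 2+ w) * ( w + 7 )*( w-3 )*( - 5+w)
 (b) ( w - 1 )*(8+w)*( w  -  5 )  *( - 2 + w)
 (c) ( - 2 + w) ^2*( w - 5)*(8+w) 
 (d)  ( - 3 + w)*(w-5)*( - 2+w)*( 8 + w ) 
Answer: d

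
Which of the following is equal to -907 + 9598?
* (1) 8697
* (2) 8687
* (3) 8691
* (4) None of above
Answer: 3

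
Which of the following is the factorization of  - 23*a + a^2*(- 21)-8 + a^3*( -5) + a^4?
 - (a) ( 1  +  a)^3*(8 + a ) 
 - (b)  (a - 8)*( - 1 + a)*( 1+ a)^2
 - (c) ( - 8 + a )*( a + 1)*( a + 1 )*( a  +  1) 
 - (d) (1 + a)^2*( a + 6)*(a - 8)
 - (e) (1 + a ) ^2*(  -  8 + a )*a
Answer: c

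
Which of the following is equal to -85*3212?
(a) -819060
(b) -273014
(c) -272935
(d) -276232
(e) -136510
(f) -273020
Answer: f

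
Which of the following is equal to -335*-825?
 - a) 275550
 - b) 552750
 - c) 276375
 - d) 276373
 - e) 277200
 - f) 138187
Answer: c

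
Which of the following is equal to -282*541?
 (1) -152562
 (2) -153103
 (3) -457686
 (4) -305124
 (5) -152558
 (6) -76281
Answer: 1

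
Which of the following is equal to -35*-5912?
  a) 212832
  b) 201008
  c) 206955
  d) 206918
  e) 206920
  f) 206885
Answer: e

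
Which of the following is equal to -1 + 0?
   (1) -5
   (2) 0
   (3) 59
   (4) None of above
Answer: 4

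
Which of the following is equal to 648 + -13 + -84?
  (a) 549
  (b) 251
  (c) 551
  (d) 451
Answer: c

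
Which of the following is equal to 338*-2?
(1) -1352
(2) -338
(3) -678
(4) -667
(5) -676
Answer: 5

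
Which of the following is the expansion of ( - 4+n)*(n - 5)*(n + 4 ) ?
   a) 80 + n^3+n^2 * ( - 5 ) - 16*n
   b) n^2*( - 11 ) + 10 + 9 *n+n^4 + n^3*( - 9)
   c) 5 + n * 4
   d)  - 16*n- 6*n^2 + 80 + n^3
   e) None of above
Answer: a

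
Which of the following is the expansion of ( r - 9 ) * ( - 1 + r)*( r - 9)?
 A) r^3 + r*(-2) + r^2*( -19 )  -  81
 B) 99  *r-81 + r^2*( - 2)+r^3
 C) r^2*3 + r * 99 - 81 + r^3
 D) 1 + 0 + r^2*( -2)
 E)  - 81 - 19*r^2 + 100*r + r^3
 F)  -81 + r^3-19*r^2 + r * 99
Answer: F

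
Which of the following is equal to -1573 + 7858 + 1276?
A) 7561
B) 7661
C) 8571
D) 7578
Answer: A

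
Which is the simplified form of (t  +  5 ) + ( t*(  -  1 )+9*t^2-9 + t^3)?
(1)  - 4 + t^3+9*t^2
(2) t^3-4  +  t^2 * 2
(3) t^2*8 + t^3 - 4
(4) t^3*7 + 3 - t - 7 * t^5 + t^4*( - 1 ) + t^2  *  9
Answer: 1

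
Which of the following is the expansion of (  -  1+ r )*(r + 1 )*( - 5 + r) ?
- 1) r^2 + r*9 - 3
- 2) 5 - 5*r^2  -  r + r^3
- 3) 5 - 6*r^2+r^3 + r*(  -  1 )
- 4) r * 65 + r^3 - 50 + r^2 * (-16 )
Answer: 2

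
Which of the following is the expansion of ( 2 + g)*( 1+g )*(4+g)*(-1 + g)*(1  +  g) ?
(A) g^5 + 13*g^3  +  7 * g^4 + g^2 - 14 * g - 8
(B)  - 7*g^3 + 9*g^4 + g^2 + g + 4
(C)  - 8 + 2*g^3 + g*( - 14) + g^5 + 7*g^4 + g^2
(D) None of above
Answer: A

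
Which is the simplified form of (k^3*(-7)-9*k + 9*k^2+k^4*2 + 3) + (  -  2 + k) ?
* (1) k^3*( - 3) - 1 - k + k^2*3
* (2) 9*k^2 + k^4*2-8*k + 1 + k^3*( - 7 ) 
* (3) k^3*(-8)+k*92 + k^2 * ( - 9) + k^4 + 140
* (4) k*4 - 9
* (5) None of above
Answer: 2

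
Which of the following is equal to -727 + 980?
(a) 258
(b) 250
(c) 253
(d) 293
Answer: c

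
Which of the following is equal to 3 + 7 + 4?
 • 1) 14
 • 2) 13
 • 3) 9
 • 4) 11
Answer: 1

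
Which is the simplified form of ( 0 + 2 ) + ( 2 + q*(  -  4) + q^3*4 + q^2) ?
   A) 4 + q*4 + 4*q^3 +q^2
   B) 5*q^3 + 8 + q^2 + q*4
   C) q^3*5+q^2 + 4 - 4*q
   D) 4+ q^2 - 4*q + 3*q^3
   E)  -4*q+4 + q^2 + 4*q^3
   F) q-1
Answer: E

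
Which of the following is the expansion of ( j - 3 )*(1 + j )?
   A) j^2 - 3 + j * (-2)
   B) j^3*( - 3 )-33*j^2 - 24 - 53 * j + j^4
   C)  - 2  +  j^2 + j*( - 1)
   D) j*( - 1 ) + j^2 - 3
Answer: A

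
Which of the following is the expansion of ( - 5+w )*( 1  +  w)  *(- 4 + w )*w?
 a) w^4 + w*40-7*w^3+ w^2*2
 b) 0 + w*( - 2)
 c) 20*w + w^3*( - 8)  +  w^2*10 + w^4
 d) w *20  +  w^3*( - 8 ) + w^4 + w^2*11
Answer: d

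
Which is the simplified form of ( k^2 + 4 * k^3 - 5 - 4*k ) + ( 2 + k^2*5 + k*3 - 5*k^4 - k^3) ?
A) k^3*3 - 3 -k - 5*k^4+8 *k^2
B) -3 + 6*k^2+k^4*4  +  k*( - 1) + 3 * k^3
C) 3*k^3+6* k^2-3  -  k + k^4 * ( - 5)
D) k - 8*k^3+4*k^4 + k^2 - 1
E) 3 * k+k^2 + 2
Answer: C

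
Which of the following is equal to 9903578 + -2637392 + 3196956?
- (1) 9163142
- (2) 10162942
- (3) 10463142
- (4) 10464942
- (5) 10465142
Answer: 3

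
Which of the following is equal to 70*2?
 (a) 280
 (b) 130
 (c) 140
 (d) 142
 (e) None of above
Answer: c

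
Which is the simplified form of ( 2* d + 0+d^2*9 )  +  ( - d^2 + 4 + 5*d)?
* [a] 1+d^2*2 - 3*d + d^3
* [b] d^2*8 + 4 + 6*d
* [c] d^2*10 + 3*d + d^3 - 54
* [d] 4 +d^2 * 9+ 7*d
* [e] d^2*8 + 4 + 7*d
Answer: e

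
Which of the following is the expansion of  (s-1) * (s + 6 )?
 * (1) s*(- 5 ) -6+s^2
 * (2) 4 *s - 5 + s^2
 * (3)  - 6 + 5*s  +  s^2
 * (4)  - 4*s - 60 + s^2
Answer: 3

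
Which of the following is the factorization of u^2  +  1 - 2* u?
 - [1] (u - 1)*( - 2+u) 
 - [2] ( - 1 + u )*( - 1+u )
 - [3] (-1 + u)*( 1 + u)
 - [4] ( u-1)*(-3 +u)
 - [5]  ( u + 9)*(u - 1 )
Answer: 2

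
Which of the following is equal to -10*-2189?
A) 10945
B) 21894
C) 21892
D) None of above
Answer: D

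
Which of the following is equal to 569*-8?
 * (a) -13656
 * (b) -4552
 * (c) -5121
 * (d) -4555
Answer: b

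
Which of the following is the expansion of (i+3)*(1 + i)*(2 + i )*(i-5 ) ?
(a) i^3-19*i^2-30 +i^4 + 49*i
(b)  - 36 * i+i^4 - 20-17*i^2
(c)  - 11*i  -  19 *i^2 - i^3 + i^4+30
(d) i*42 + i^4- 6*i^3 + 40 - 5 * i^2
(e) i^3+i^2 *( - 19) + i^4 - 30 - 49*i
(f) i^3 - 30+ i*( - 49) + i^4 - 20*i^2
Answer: e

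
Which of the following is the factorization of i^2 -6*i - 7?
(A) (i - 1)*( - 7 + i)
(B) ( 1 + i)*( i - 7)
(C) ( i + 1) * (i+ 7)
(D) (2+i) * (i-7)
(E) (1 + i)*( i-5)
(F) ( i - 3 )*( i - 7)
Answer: B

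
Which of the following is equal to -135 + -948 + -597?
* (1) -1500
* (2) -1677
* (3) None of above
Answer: 3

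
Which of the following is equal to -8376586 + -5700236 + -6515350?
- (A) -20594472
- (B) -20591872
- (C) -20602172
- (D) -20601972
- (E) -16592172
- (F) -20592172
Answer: F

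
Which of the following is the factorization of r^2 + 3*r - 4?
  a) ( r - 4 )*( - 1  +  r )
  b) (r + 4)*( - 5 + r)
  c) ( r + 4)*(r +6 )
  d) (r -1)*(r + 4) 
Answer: d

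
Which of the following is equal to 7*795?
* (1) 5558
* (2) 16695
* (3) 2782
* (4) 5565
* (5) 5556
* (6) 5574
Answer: 4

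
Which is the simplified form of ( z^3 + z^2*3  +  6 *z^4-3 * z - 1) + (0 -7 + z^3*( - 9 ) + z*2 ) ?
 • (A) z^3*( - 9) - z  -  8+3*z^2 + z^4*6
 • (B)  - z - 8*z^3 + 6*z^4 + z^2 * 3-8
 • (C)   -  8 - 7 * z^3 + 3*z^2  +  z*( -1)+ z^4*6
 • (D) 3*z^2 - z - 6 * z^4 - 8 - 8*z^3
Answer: B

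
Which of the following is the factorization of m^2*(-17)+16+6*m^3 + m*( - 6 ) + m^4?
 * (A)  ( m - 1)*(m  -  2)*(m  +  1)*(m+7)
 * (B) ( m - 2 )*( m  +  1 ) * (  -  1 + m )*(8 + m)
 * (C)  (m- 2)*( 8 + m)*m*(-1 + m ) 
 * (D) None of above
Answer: B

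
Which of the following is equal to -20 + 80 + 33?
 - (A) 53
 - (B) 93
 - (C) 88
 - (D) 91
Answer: B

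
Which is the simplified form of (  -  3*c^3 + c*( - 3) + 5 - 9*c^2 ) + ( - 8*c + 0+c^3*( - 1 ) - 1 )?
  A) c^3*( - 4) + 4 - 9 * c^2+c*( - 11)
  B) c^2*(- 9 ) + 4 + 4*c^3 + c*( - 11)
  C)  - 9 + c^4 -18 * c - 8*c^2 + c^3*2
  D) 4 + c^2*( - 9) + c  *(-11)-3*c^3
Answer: A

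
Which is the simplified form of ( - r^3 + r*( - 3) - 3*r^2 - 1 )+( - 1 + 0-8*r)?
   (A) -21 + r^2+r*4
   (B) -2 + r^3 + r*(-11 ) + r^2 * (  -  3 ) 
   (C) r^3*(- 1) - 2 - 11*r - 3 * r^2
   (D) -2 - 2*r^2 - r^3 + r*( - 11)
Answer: C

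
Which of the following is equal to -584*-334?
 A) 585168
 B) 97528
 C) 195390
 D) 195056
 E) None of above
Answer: D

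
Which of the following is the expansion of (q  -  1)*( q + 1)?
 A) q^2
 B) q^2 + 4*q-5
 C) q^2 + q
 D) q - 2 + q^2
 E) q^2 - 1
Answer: E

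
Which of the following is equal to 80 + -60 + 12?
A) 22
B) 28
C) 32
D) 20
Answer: C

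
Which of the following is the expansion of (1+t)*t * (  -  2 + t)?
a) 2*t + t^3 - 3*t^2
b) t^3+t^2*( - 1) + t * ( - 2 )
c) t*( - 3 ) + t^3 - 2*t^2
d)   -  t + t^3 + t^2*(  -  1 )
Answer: b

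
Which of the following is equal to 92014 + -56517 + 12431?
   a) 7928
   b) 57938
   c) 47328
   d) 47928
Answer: d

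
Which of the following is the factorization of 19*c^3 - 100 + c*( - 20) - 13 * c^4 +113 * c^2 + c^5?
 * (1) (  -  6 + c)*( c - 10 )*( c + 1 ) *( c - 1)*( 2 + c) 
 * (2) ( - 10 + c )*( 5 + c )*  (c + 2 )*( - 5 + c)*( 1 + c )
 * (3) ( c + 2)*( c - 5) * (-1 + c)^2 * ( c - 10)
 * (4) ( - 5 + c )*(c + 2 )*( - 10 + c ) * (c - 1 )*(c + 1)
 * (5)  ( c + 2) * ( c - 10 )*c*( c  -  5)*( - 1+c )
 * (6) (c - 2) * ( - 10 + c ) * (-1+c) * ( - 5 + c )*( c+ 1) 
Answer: 4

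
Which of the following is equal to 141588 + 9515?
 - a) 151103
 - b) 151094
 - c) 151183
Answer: a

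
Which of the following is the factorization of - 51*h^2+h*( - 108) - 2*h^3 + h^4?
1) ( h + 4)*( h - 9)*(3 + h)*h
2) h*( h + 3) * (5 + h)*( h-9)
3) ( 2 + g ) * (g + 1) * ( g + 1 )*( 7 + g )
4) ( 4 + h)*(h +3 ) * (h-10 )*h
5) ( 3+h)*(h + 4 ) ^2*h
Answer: 1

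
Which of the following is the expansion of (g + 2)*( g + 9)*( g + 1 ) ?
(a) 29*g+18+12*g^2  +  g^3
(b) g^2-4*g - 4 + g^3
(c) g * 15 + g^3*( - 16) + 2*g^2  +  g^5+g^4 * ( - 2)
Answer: a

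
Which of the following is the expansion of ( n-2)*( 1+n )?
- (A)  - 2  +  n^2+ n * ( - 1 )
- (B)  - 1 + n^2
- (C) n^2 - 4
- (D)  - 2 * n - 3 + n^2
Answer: A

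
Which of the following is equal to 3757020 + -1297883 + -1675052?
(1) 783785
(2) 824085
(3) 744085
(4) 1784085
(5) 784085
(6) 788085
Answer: 5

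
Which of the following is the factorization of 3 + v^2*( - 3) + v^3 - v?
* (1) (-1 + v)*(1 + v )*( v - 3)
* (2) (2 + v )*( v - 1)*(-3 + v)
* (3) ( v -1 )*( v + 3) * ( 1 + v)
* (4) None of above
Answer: 1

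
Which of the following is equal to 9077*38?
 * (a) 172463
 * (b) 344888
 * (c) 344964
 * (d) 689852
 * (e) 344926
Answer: e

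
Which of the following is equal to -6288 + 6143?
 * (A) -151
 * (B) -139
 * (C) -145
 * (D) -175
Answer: C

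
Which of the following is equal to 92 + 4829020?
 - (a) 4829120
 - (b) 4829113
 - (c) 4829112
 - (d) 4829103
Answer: c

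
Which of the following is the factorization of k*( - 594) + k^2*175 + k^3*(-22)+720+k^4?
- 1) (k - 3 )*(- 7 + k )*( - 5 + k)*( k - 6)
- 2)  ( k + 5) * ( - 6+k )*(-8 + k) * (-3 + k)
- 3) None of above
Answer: 3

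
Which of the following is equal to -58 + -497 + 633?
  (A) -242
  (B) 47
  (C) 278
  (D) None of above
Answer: D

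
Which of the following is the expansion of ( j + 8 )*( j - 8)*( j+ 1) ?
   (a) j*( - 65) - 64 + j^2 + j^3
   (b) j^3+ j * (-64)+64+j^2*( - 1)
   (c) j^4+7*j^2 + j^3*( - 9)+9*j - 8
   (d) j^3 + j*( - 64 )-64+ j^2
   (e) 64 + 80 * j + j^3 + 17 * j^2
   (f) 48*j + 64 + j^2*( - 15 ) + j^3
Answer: d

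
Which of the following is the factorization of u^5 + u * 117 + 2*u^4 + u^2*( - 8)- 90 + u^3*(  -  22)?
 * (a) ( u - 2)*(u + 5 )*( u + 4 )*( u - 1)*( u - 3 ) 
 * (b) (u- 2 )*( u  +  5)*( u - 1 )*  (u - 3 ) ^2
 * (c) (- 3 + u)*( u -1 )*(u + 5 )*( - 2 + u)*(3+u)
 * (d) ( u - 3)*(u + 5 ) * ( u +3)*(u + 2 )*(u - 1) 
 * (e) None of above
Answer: c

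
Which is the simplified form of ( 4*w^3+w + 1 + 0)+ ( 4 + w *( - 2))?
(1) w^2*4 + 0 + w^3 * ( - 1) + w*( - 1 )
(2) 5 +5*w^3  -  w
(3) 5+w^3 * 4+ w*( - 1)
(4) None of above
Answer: 3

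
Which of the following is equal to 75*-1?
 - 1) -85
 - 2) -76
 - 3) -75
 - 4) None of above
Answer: 3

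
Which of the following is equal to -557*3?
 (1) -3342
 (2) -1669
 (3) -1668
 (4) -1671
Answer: 4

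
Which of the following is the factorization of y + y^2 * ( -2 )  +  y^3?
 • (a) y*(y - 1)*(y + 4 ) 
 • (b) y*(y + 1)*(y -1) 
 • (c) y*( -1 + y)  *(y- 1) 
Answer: c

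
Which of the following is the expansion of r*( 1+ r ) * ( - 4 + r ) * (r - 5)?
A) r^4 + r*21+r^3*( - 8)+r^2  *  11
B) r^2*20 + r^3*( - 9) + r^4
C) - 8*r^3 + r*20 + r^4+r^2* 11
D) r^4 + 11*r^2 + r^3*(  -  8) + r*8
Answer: C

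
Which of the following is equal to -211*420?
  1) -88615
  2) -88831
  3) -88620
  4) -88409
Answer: 3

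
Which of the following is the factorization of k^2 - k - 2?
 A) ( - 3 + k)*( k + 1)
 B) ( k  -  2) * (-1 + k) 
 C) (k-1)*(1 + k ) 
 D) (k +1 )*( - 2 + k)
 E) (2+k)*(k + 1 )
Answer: D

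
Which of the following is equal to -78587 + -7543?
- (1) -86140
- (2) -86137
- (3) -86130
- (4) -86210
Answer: 3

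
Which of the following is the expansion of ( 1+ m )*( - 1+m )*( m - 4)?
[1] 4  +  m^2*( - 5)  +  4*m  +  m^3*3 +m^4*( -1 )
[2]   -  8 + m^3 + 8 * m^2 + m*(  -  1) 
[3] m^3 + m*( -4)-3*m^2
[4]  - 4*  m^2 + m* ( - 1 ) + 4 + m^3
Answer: 4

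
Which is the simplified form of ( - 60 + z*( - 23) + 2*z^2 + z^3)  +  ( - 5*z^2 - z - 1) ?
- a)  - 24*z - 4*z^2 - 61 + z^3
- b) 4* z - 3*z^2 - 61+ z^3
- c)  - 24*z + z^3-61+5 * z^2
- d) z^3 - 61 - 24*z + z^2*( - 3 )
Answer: d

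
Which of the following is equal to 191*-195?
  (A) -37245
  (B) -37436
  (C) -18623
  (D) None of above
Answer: A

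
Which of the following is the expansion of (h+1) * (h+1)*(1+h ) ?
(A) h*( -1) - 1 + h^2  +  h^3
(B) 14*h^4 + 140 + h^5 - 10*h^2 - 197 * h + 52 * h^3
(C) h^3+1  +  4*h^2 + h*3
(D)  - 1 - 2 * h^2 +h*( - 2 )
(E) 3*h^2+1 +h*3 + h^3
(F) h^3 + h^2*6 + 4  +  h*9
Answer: E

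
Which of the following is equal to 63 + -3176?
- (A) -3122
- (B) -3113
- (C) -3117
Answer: B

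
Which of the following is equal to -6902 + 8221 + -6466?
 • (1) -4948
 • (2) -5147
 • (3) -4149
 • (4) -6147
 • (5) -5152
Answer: 2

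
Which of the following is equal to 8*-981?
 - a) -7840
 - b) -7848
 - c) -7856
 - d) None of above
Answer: b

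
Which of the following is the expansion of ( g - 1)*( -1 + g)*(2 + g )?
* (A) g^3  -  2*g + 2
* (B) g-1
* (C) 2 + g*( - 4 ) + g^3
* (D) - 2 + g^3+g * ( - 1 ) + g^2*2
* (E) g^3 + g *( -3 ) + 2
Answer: E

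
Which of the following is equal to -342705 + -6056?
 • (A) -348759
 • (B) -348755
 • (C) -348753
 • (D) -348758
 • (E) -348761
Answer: E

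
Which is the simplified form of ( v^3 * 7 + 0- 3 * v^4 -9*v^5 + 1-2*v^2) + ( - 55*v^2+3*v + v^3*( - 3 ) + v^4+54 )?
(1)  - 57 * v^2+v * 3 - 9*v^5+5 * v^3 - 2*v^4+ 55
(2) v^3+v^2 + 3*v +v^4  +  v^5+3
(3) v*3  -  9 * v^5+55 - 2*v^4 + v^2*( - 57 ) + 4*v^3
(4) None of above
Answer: 3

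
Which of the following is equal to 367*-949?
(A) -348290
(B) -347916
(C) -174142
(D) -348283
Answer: D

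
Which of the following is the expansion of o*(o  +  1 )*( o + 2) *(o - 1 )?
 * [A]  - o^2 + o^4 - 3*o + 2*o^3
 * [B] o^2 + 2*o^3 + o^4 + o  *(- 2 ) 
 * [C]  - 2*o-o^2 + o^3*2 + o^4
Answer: C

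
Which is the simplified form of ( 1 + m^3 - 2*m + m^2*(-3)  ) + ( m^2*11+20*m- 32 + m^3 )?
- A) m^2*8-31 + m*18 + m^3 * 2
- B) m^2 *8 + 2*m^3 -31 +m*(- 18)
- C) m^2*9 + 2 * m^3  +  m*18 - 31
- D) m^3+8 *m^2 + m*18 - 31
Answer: A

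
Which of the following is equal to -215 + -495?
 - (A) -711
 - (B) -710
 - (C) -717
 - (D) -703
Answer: B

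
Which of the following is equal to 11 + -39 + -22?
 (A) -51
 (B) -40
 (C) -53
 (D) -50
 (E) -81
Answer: D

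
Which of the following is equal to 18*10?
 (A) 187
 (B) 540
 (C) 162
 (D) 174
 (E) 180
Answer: E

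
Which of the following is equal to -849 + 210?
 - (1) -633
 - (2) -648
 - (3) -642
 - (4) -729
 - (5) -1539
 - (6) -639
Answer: 6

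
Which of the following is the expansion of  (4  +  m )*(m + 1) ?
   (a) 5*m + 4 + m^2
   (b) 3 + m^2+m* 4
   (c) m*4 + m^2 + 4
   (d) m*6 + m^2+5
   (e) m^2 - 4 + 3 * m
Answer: a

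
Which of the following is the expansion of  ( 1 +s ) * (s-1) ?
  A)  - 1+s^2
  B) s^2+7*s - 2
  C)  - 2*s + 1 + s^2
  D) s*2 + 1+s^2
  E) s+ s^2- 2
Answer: A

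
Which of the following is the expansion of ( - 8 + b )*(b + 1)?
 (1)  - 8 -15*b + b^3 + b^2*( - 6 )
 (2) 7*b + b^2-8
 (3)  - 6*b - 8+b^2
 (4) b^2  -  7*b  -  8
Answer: 4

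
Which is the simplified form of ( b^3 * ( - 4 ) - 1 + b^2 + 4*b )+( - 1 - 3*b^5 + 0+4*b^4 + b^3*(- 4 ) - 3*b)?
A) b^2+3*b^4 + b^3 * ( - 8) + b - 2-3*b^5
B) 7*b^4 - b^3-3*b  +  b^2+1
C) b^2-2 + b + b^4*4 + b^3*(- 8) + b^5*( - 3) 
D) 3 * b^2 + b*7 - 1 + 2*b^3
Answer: C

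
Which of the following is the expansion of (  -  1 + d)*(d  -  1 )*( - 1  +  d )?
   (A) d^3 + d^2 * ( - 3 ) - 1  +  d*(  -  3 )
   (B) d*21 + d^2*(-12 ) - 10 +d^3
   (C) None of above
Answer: C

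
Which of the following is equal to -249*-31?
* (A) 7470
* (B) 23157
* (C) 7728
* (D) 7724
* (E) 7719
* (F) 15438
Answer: E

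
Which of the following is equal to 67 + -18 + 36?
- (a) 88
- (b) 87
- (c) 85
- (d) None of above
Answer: c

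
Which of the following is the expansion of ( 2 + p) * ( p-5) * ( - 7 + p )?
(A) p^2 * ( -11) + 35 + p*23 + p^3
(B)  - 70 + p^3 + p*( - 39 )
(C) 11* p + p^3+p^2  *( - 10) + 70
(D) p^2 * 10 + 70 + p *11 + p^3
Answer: C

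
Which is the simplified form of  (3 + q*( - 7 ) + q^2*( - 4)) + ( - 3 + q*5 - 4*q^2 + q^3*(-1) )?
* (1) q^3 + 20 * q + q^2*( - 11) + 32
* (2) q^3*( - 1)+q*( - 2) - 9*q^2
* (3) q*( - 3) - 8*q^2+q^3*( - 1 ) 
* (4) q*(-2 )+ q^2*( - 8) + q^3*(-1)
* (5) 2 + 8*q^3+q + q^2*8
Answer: 4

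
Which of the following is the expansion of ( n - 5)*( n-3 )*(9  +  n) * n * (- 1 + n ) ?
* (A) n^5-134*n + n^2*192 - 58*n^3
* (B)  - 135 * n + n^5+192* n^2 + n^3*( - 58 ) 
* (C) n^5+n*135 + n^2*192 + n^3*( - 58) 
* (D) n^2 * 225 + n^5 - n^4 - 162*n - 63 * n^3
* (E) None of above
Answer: B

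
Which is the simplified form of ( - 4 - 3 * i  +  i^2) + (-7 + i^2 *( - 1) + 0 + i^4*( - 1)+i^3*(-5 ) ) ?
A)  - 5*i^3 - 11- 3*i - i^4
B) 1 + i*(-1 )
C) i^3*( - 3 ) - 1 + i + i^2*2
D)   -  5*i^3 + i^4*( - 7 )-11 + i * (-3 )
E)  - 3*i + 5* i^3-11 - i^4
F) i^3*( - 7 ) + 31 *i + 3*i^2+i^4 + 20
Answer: A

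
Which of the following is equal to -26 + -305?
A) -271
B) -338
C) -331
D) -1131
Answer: C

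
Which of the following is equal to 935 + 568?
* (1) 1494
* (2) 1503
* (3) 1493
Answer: 2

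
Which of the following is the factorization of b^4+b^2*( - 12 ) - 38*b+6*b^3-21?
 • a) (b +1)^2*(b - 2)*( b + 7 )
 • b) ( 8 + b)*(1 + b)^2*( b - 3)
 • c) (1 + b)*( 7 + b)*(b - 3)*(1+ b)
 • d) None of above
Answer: c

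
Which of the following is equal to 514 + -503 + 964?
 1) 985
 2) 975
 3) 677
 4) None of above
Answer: 2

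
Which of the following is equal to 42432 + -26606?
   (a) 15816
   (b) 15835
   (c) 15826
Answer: c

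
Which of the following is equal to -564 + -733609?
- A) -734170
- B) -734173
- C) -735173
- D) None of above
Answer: B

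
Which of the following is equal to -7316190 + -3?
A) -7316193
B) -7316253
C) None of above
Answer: A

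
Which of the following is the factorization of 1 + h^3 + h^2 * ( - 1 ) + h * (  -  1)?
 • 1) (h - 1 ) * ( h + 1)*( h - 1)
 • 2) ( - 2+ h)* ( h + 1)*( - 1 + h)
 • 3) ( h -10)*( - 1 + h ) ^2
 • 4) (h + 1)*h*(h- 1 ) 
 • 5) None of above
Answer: 1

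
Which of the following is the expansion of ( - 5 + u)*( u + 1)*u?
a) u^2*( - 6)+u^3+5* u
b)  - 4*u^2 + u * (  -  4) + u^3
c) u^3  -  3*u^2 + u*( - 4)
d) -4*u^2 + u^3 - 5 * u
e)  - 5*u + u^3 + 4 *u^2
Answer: d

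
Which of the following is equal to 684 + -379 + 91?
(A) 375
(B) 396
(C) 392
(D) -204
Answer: B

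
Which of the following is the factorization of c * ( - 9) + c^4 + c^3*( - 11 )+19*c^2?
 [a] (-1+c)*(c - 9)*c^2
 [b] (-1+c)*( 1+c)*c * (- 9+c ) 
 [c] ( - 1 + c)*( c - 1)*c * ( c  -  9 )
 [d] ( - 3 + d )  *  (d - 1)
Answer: c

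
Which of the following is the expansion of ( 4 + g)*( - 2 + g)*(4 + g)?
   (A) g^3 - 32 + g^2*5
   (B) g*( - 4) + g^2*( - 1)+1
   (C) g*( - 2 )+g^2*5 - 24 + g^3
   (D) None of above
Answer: D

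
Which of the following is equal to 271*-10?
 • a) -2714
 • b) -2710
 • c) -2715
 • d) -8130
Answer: b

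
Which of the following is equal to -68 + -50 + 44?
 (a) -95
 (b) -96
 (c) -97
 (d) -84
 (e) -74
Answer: e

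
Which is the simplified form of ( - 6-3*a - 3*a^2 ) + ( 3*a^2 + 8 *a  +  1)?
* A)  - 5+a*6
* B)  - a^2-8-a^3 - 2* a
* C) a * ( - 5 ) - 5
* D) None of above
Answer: D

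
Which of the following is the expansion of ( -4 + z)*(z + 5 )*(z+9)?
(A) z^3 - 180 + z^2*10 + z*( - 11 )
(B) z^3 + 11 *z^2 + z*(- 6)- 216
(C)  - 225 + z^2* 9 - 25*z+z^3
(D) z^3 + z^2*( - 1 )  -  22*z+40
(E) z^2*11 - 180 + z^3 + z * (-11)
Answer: A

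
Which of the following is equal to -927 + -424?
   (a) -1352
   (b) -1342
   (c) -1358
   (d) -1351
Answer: d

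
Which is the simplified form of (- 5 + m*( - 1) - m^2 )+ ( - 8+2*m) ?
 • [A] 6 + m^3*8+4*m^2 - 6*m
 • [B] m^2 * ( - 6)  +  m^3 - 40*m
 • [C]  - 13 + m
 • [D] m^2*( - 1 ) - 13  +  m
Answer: D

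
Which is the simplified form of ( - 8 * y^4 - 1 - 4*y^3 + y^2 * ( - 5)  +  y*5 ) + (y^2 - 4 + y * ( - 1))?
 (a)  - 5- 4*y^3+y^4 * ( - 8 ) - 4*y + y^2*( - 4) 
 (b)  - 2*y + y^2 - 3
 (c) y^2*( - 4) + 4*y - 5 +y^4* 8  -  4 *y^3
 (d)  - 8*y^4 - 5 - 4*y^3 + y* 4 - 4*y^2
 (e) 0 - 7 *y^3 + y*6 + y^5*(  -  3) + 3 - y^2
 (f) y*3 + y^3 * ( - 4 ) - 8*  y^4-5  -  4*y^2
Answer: d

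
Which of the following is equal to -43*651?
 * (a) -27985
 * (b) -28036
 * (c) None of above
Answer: c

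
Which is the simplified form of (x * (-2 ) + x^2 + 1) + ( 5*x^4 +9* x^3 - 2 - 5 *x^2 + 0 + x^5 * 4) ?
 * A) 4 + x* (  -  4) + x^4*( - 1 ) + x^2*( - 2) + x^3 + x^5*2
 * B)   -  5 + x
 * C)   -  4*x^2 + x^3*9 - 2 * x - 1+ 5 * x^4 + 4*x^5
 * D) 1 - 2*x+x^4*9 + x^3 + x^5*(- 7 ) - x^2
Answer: C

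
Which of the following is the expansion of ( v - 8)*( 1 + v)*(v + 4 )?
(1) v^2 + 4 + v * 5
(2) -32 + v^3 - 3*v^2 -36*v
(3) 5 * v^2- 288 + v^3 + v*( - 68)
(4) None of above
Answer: 2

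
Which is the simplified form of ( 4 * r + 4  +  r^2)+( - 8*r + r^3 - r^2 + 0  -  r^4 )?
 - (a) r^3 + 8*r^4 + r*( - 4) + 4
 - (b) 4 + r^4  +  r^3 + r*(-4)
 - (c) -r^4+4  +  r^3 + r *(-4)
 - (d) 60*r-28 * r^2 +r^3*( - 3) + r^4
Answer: c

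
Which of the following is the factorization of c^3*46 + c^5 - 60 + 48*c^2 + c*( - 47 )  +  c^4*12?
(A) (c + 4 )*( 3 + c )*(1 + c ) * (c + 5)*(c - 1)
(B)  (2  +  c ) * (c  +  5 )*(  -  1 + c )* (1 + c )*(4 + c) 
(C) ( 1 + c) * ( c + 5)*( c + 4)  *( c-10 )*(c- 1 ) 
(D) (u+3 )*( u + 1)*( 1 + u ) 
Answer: A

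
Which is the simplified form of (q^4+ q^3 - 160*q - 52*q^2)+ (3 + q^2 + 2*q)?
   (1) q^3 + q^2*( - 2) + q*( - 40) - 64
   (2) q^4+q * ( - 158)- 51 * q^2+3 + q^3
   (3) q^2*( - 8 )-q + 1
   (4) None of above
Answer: 2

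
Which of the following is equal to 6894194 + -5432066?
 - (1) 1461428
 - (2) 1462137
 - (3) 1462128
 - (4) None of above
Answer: 3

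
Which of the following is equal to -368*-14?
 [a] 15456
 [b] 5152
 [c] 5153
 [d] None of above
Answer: b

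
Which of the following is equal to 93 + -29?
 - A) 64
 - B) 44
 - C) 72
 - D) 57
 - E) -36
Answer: A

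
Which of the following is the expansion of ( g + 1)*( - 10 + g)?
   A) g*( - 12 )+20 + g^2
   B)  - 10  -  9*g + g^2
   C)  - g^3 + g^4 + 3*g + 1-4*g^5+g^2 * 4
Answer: B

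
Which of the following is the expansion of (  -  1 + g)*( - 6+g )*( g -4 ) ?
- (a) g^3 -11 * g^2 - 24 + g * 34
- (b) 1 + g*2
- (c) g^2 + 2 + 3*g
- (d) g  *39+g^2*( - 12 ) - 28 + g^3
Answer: a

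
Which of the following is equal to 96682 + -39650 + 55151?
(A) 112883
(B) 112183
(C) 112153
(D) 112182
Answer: B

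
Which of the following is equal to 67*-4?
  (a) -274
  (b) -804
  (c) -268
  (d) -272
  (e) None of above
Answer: c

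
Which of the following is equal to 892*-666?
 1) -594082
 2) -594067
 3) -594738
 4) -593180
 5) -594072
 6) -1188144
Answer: 5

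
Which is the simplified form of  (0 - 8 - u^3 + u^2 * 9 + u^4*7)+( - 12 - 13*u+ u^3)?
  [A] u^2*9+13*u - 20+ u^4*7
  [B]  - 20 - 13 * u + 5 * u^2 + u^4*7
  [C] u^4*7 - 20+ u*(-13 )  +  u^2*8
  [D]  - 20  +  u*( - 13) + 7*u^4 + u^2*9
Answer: D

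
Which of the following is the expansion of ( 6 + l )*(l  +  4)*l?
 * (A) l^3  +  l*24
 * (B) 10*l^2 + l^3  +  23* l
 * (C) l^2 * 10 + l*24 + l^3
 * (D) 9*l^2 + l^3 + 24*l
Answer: C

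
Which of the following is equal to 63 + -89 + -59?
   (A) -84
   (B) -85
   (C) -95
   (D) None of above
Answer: B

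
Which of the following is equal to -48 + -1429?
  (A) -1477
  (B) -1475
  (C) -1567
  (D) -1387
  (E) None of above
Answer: A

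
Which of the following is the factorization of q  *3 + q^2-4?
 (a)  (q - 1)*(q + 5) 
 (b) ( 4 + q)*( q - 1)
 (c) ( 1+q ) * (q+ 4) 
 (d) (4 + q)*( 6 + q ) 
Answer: b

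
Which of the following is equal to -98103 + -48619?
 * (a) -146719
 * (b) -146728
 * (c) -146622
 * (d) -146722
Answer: d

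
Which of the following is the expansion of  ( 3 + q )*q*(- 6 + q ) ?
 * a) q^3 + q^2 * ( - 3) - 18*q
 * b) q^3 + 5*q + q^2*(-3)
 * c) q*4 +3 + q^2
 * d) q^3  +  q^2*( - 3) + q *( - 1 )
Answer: a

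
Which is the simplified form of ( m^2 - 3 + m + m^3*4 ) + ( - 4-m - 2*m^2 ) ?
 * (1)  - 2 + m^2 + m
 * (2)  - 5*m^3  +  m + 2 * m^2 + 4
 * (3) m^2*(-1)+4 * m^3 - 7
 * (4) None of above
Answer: 3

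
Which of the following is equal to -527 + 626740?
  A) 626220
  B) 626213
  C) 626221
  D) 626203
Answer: B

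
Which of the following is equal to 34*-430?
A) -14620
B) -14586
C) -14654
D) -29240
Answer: A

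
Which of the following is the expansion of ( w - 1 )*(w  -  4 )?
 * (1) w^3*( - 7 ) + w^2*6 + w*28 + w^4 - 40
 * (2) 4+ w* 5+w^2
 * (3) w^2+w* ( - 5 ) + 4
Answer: 3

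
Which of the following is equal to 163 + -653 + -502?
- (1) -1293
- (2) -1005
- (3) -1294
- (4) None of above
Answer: 4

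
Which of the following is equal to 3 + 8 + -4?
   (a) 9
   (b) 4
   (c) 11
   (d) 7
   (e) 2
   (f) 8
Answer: d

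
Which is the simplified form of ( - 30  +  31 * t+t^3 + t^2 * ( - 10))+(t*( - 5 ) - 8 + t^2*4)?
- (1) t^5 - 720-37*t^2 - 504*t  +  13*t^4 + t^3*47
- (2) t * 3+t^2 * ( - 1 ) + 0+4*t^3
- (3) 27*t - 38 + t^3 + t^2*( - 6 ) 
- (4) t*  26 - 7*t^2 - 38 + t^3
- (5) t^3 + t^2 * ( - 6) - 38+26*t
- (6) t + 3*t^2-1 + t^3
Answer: 5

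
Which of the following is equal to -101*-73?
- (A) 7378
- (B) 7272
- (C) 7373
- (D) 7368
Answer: C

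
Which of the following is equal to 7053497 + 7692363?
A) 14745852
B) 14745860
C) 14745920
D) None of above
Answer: B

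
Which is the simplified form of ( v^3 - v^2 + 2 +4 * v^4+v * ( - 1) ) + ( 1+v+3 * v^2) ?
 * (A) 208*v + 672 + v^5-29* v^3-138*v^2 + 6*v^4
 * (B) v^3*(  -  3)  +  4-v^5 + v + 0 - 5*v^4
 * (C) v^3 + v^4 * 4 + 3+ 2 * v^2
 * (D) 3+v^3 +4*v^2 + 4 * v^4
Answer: C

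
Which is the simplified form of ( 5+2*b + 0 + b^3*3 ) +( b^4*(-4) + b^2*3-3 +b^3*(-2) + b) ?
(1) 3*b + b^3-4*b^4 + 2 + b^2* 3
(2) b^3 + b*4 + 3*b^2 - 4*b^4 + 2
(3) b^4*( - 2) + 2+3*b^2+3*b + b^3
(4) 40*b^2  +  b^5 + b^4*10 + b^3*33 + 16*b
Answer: 1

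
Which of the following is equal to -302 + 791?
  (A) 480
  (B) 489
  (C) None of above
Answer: B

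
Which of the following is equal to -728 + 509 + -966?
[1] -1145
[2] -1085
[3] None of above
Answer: 3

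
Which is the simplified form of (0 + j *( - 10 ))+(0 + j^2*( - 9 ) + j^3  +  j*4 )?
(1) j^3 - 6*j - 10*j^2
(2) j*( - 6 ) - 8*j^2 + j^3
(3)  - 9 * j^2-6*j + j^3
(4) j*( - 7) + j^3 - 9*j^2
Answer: 3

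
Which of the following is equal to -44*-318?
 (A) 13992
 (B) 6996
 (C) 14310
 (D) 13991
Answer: A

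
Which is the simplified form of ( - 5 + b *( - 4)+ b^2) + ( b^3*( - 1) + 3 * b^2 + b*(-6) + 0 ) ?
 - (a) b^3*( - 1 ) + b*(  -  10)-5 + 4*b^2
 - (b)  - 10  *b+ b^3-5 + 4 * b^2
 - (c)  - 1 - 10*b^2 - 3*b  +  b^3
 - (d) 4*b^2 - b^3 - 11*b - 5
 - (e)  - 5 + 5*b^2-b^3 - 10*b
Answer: a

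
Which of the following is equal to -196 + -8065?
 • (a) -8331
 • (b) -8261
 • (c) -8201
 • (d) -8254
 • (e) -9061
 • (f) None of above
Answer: b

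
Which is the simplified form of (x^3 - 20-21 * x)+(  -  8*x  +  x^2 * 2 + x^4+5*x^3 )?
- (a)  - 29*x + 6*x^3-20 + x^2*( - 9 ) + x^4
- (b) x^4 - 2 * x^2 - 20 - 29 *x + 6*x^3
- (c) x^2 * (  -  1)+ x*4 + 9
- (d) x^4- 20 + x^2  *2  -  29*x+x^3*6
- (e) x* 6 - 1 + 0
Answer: d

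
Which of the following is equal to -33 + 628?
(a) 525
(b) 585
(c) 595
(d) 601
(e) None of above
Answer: c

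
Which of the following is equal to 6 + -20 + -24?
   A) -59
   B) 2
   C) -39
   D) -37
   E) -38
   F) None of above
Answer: E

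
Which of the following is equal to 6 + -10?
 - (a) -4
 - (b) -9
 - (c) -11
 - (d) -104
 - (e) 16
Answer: a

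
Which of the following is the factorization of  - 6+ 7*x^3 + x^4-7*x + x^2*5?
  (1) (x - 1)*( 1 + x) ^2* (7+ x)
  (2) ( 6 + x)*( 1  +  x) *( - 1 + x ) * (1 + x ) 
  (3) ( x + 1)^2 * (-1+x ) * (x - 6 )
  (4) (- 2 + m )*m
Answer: 2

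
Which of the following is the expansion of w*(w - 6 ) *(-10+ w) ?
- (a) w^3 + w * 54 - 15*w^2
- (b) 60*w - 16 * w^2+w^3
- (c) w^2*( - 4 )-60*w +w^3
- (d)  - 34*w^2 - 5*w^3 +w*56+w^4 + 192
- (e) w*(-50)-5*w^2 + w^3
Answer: b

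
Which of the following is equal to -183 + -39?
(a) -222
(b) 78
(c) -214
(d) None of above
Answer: a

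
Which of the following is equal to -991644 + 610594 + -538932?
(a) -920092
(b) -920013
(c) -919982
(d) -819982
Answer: c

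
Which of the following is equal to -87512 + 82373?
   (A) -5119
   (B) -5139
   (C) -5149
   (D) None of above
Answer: B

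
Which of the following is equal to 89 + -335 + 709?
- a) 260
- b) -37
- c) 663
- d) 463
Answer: d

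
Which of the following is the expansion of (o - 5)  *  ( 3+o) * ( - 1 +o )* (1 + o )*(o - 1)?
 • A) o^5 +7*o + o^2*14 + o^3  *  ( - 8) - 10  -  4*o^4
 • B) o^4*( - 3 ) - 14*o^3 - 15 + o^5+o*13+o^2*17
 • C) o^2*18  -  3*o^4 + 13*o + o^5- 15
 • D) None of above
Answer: D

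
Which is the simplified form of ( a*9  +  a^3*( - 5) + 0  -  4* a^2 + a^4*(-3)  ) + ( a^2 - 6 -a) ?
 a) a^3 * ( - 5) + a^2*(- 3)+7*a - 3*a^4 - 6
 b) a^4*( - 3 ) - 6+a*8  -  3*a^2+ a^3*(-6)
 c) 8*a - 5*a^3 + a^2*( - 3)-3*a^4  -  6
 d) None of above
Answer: c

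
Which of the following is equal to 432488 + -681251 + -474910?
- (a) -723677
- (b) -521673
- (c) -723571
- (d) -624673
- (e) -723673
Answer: e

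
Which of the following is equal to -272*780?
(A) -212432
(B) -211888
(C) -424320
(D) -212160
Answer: D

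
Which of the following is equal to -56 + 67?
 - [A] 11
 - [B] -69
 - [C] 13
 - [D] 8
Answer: A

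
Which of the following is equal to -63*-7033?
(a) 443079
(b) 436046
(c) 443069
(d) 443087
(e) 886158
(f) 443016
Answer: a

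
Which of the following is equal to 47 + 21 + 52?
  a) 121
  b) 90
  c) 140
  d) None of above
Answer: d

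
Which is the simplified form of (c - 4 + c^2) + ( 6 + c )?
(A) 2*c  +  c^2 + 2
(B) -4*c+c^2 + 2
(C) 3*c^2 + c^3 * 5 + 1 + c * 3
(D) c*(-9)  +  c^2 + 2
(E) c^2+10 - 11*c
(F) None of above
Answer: A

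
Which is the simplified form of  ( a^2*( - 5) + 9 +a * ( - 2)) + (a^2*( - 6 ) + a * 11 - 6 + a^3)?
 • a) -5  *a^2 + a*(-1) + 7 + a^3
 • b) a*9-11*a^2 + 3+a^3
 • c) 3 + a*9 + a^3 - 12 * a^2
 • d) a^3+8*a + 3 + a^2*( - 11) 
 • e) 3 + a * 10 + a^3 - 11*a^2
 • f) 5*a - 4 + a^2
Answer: b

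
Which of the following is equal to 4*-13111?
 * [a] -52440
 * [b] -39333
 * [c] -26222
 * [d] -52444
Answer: d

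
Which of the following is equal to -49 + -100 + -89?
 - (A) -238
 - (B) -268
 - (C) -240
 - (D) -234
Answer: A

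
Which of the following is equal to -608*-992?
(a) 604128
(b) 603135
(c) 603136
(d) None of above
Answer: c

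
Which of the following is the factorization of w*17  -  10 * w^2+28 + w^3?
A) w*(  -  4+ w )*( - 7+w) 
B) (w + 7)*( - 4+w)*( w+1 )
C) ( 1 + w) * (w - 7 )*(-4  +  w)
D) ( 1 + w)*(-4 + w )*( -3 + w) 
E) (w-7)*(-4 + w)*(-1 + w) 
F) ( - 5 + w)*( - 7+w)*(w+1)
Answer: C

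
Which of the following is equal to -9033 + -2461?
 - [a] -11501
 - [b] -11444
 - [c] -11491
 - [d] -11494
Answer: d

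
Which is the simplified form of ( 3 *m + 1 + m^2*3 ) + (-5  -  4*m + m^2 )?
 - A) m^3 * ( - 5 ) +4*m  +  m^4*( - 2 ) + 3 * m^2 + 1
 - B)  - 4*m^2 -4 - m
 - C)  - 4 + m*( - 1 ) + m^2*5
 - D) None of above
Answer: D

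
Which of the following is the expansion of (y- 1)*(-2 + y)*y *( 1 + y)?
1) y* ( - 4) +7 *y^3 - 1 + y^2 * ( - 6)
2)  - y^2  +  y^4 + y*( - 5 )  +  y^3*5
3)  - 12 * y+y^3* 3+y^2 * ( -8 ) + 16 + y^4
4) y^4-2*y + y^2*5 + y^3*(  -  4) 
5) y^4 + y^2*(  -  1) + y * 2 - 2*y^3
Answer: 5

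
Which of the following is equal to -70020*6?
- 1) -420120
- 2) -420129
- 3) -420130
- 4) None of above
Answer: 1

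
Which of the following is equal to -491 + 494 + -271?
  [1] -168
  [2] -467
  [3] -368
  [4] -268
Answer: 4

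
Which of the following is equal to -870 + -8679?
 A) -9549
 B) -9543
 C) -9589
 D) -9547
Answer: A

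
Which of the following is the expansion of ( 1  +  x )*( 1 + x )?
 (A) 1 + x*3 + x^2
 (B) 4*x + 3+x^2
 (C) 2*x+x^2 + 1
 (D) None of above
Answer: C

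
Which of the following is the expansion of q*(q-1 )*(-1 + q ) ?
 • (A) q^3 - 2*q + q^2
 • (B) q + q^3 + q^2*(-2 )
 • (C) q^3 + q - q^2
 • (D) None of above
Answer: B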